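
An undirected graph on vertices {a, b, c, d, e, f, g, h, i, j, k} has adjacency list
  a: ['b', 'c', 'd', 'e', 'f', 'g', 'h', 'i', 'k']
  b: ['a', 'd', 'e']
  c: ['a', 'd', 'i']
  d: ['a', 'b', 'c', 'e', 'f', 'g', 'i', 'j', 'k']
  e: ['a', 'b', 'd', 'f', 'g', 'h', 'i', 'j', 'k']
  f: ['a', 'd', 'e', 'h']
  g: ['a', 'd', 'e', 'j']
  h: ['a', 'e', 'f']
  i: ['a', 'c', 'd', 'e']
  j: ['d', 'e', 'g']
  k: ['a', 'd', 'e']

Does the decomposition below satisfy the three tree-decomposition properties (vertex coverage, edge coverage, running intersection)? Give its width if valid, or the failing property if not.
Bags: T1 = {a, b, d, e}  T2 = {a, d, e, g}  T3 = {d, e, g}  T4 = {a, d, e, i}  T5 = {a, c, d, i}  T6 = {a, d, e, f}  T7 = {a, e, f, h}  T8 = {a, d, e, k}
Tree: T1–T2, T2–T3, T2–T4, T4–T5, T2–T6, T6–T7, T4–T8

No — vertex j appears in no bag.

A tree decomposition must satisfy three properties: every vertex lies in some bag; for every edge, both endpoints lie together in some bag; and for every vertex, the bags containing it form a connected subtree. Here vertex j appears in no bag, so the decomposition is invalid.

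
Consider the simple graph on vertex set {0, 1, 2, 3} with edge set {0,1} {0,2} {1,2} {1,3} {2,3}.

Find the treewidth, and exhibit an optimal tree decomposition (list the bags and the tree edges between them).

Every bag has size at most 3, so the width is 3 − 1 = 2 and tw(G) ≤ 2. For the lower bound, the 3 vertices {0, 1, 2} are pairwise adjacent, and any tree decomposition puts a clique entirely inside one bag — forcing width ≥ 2. The upper and lower bounds meet at 2, so that is the treewidth.

Treewidth 2.
One optimal decomposition is:
Bags: B1 = {1, 2, 3}  B2 = {0, 1, 2}
Tree: B1–B2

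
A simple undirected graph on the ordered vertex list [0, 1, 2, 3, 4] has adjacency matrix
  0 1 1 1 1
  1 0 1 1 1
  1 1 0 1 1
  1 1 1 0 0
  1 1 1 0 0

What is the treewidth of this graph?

3

A width-3 tree decomposition is:
Bags: B1 = {0, 1, 2, 3}  B2 = {0, 1, 2, 4}
Tree: B1–B2
The largest bag has 4 vertices, giving width 3; this decomposition certifies tw(G) ≤ 3. On the other hand G contains the 4-clique {0, 1, 2, 3}. A clique must lie in a single bag of any decomposition, so no decomposition can have width below 3. Therefore the treewidth is 3.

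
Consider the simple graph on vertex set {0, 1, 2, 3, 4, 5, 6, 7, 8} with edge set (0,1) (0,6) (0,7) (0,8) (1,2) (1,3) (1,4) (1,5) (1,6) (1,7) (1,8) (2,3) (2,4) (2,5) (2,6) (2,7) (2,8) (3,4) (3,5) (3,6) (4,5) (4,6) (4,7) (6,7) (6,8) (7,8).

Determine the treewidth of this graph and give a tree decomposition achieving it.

The largest bag has 5 vertices, giving width 4; this decomposition certifies tw(G) ≤ 4. On the other hand G contains the 5-clique {0, 1, 6, 7, 8}. A clique must lie in a single bag of any decomposition, so no decomposition can have width below 4. Hence tw(G) = 4 exactly.

Treewidth 4.
One such decomposition:
Bags: B1 = {1, 2, 3, 4, 6}  B2 = {1, 2, 4, 6, 7}  B3 = {1, 2, 3, 4, 5}  B4 = {1, 2, 6, 7, 8}  B5 = {0, 1, 6, 7, 8}
Tree: B1–B2, B1–B3, B2–B4, B4–B5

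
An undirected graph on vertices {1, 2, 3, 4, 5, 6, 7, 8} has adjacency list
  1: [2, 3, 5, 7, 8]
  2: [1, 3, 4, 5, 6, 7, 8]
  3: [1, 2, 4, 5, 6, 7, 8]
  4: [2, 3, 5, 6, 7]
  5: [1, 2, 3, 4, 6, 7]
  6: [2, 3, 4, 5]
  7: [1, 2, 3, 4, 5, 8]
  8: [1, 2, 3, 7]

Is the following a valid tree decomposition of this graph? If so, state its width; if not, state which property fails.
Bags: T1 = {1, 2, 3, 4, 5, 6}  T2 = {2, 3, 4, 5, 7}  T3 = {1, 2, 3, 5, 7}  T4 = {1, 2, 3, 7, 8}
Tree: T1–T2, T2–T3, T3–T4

No — bags containing vertex 1 are not connected in the tree.

A tree decomposition must satisfy three properties: every vertex lies in some bag; for every edge, both endpoints lie together in some bag; and for every vertex, the bags containing it form a connected subtree. Here bags containing vertex 1 are not connected in the tree, so the decomposition is invalid.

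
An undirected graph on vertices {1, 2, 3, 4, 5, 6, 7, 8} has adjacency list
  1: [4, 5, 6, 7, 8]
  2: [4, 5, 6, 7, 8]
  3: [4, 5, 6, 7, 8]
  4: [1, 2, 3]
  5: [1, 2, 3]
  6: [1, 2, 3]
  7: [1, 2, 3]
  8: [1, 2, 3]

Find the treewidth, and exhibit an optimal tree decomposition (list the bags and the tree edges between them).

The largest bag has 4 vertices, giving width 3; this decomposition certifies tw(G) ≤ 3. For the lower bound: the 4 vertex sets {3,7}, {2,4}, {1}, {5} are disjoint, each induces a connected subgraph, and every pair is joined by at least one edge of G. Contracting each set to a single vertex therefore yields K_{4} as a minor, and since treewidth is minor-monotone, tw(G) ≥ tw(K_{4}) = 3. Therefore the treewidth is 3.

Treewidth 3.
Bags: B1 = {1, 2, 3, 7}  B2 = {1, 2, 3, 4}  B3 = {1, 2, 3, 5}  B4 = {1, 2, 3, 8}  B5 = {1, 2, 3, 6}
Tree: B1–B2, B2–B3, B3–B4, B4–B5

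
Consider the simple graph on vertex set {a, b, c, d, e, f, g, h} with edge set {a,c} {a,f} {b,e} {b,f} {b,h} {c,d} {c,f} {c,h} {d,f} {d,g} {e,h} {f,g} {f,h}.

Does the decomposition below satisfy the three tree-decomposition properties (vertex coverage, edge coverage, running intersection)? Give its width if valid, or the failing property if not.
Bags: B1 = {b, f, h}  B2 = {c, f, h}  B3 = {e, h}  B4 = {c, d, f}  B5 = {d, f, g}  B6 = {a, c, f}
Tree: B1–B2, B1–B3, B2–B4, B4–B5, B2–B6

A tree decomposition must satisfy three properties: every vertex lies in some bag; for every edge, both endpoints lie together in some bag; and for every vertex, the bags containing it form a connected subtree. Here edge (b,e) lies in no bag, so the decomposition is invalid.

No — edge (b,e) lies in no bag.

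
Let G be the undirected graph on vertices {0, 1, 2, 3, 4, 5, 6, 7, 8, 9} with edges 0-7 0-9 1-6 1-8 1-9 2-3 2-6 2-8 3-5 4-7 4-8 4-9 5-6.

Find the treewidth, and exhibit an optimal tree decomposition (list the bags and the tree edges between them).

Treewidth 2.
One optimal decomposition is:
Bags: B1 = {0, 4, 7}  B2 = {0, 4, 9}  B3 = {4, 8, 9}  B4 = {1, 8, 9}  B5 = {1, 2, 8}  B6 = {1, 2, 6}  B7 = {2, 3, 6}  B8 = {3, 5, 6}
Tree: B1–B2, B2–B3, B3–B4, B4–B5, B5–B6, B6–B7, B7–B8

The largest bag has 3 vertices, giving width 2; this decomposition certifies tw(G) ≤ 2. The edges 7–0–9–4–7 form a cycle, so G is not a tree and its treewidth is at least 2. Hence tw(G) = 2 exactly.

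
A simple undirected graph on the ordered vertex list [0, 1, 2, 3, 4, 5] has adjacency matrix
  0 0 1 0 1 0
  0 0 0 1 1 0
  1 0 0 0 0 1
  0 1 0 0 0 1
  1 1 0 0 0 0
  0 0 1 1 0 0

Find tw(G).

A width-2 tree decomposition is:
Bags: B1 = {1, 3, 5}  B2 = {1, 2, 5}  B3 = {0, 1, 2}  B4 = {0, 1, 4}
Tree: B1–B2, B2–B3, B3–B4
Every bag has size at most 3, so the width is 3 − 1 = 2 and tw(G) ≤ 2. For the lower bound, G contains the cycle 1–3–5–2–0–4–1, so G is not a forest; only forests have treewidth ≤ 1, hence tw(G) ≥ 2. Hence tw(G) = 2 exactly.

2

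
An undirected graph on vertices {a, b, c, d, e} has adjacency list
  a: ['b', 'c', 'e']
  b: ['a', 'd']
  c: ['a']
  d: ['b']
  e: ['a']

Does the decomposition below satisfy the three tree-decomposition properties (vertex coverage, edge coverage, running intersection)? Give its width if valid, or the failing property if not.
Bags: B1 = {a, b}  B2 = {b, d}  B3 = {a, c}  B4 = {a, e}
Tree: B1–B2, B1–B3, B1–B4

Yes; width 1.

Vertex coverage: the bags together contain {a, b, c, d, e}, the full vertex set. Edge coverage: each edge of G has both endpoints in at least one bag. Running intersection: for every vertex, the bags containing it form a connected subtree. All three properties hold, so this is a valid tree decomposition of width max|bag| − 1 = 1, and hence tw(G) ≤ 1.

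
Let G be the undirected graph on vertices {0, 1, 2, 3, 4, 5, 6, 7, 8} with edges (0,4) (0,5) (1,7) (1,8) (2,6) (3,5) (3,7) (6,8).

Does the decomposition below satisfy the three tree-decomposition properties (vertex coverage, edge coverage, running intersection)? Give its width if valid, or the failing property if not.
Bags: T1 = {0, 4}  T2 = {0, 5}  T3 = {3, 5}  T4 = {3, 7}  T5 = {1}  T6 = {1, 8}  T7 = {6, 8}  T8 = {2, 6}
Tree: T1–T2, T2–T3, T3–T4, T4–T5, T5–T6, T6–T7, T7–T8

No — edge (7,1) lies in no bag.

A tree decomposition must satisfy three properties: every vertex lies in some bag; for every edge, both endpoints lie together in some bag; and for every vertex, the bags containing it form a connected subtree. Here edge (7,1) lies in no bag, so the decomposition is invalid.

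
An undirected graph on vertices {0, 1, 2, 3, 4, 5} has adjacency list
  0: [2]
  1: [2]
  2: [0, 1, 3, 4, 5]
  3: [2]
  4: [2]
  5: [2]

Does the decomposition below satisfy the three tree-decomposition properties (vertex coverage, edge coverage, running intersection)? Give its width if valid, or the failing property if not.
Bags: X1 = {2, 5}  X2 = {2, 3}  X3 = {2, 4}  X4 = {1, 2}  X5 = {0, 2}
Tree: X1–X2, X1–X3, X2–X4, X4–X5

Yes; width 1.

Checking the three conditions: (i) the bags cover all of {0, 1, 2, 3, 4, 5}; (ii) for each edge, some bag contains both endpoints; (iii) the bags containing any fixed vertex form a subtree. All hold, so the decomposition is valid with width 2 − 1 = 1.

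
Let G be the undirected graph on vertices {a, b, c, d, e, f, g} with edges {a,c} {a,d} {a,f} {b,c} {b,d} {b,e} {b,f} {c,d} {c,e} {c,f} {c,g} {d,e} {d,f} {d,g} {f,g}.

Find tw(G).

A width-3 tree decomposition is:
Bags: B1 = {b, c, d, f}  B2 = {b, c, d, e}  B3 = {a, c, d, f}  B4 = {c, d, f, g}
Tree: B1–B2, B1–B3, B3–B4
Every bag has size at most 4, so the width is 4 − 1 = 3 and tw(G) ≤ 3. On the other hand G contains the 4-clique {b, c, d, e}. A clique must lie in a single bag of any decomposition, so no decomposition can have width below 3. Hence tw(G) = 3 exactly.

3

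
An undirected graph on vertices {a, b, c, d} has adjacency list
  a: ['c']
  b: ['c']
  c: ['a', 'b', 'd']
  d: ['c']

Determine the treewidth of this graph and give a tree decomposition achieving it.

Each bag holds 2 vertices, so the decomposition has width 1, which upper-bounds the treewidth. Any graph with an edge has treewidth ≥ 1, and G has the edge d–c. Combining the bounds, tw(G) = 1.

Treewidth 1.
One such decomposition:
Bags: B1 = {c, d}  B2 = {b, c}  B3 = {a, c}
Tree: B1–B2, B2–B3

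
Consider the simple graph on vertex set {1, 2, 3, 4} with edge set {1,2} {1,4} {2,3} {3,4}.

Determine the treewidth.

A width-2 tree decomposition is:
Bags: B1 = {1, 3, 4}  B2 = {1, 2, 3}
Tree: B1–B2
The largest bag has 3 vertices, giving width 2; this decomposition certifies tw(G) ≤ 2. For the lower bound, G contains the cycle 1–4–3–2–1, so G is not a forest; only forests have treewidth ≤ 1, hence tw(G) ≥ 2. The upper and lower bounds meet at 2, so that is the treewidth.

2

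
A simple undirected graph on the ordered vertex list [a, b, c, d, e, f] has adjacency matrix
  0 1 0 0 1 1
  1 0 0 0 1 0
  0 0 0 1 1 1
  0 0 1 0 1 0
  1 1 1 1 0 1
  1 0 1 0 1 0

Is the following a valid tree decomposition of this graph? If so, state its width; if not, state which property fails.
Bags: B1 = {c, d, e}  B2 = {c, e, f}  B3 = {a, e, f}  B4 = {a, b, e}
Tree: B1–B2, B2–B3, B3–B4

Yes; width 2.

Checking the three conditions: (i) the bags cover all of {a, b, c, d, e, f}; (ii) for each edge, some bag contains both endpoints; (iii) the bags containing any fixed vertex form a subtree. All hold, so the decomposition is valid with width 3 − 1 = 2.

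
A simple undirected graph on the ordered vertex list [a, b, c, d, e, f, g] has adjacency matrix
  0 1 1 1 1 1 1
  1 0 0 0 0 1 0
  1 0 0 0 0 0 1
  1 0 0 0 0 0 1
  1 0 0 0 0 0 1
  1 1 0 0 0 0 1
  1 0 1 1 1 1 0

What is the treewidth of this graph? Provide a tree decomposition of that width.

Treewidth 2.
Bags: B1 = {a, d, g}  B2 = {a, c, g}  B3 = {a, f, g}  B4 = {a, e, g}  B5 = {a, b, f}
Tree: B1–B2, B2–B3, B1–B4, B3–B5

The largest bag has 3 vertices, giving width 2; this decomposition certifies tw(G) ≤ 2. For the lower bound, the 3 vertices {a, d, g} are pairwise adjacent, and any tree decomposition puts a clique entirely inside one bag — forcing width ≥ 2. The upper and lower bounds meet at 2, so that is the treewidth.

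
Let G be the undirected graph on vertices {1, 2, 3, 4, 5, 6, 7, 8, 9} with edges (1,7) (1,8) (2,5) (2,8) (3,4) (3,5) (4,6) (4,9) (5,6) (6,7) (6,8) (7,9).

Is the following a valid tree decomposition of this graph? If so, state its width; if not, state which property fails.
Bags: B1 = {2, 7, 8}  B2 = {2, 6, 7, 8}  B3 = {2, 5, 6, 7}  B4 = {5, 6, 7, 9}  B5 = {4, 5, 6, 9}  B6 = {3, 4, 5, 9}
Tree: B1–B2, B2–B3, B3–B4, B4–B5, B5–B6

No — vertex 1 appears in no bag.

A tree decomposition must satisfy three properties: every vertex lies in some bag; for every edge, both endpoints lie together in some bag; and for every vertex, the bags containing it form a connected subtree. Here vertex 1 appears in no bag, so the decomposition is invalid.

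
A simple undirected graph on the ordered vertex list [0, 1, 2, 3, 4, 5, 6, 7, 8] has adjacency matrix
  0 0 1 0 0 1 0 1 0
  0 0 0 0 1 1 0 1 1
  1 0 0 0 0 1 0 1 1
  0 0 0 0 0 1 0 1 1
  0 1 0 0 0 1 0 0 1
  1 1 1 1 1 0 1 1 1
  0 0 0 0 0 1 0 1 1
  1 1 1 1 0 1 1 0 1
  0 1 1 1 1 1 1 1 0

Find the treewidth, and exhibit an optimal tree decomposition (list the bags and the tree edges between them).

Treewidth 3.
One such decomposition:
Bags: B1 = {2, 5, 7, 8}  B2 = {1, 5, 7, 8}  B3 = {1, 4, 5, 8}  B4 = {0, 2, 5, 7}  B5 = {3, 5, 7, 8}  B6 = {5, 6, 7, 8}
Tree: B1–B2, B2–B3, B1–B4, B1–B5, B2–B6

The largest bag has 4 vertices, giving width 3; this decomposition certifies tw(G) ≤ 3. Conversely, {1, 4, 5, 8} is a clique of size 4, and the vertices of any clique must share a bag in every tree decomposition; so some bag has ≥ 4 vertices and tw(G) ≥ 3. The upper and lower bounds meet at 3, so that is the treewidth.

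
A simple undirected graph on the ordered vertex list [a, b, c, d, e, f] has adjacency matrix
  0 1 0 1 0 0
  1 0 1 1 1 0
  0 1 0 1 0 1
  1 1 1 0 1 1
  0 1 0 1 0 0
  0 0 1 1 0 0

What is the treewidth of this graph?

A width-2 tree decomposition is:
Bags: B1 = {b, c, d}  B2 = {a, b, d}  B3 = {c, d, f}  B4 = {b, d, e}
Tree: B1–B2, B1–B3, B2–B4
Every bag has size at most 3, so the width is 3 − 1 = 2 and tw(G) ≤ 2. On the other hand G contains the 3-clique {c, d, f}. A clique must lie in a single bag of any decomposition, so no decomposition can have width below 2. The upper and lower bounds meet at 2, so that is the treewidth.

2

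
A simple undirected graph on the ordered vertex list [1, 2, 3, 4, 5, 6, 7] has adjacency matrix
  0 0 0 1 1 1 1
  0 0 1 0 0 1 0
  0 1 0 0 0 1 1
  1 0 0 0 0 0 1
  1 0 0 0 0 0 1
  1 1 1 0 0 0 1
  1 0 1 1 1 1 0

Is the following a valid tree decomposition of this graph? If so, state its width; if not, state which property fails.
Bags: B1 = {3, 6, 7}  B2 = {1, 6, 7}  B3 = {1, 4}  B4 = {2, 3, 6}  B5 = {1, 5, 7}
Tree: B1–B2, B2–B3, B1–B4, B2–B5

No — edge (7,4) lies in no bag.

A tree decomposition must satisfy three properties: every vertex lies in some bag; for every edge, both endpoints lie together in some bag; and for every vertex, the bags containing it form a connected subtree. Here edge (7,4) lies in no bag, so the decomposition is invalid.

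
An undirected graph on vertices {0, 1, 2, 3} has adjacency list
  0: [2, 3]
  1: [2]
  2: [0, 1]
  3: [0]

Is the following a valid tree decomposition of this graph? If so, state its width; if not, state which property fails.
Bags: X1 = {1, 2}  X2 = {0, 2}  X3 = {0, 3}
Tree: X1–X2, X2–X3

Vertex coverage: the bags together contain {0, 1, 2, 3}, the full vertex set. Edge coverage: each edge of G has both endpoints in at least one bag. Running intersection: for every vertex, the bags containing it form a connected subtree. All three properties hold, so this is a valid tree decomposition of width max|bag| − 1 = 1, and hence tw(G) ≤ 1.

Yes; width 1.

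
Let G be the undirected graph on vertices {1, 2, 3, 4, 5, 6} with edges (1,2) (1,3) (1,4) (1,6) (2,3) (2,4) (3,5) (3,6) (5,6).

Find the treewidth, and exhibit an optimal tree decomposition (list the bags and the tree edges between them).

Treewidth 2.
One optimal decomposition is:
Bags: B1 = {1, 2, 3}  B2 = {1, 3, 6}  B3 = {3, 5, 6}  B4 = {1, 2, 4}
Tree: B1–B2, B2–B3, B1–B4

Every bag has size at most 3, so the width is 3 − 1 = 2 and tw(G) ≤ 2. On the other hand G contains the 3-clique {1, 2, 3}. A clique must lie in a single bag of any decomposition, so no decomposition can have width below 2. Combining the bounds, tw(G) = 2.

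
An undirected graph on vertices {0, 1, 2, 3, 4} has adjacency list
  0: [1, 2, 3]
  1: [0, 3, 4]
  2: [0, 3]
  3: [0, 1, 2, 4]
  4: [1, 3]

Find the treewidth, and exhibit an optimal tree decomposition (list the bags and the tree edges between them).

Treewidth 2.
One optimal decomposition is:
Bags: B1 = {0, 1, 3}  B2 = {0, 2, 3}  B3 = {1, 3, 4}
Tree: B1–B2, B1–B3

Each bag holds 3 vertices, so the decomposition has width 2, which upper-bounds the treewidth. Conversely, {0, 1, 3} is a clique of size 3, and the vertices of any clique must share a bag in every tree decomposition; so some bag has ≥ 3 vertices and tw(G) ≥ 2. The upper and lower bounds meet at 2, so that is the treewidth.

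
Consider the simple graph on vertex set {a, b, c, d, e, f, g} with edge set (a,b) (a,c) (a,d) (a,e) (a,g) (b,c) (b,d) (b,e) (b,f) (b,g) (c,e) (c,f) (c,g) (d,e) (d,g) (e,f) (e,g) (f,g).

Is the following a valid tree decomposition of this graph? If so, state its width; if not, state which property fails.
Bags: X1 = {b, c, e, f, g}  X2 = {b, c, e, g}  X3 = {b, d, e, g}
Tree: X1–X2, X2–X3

A tree decomposition must satisfy three properties: every vertex lies in some bag; for every edge, both endpoints lie together in some bag; and for every vertex, the bags containing it form a connected subtree. Here vertex a appears in no bag, so the decomposition is invalid.

No — vertex a appears in no bag.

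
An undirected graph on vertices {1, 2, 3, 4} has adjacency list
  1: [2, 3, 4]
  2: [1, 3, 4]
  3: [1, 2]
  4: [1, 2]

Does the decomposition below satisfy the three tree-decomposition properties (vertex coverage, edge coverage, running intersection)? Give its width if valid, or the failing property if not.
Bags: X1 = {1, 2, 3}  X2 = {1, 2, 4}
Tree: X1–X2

Every vertex of G appears in some bag (union = {1, 2, 3, 4}); every edge is covered by a bag; and for each vertex v the set of bags containing v is connected in the bag tree. The decomposition is therefore valid. The largest bag has 3 vertices, so the width is 2.

Yes; width 2.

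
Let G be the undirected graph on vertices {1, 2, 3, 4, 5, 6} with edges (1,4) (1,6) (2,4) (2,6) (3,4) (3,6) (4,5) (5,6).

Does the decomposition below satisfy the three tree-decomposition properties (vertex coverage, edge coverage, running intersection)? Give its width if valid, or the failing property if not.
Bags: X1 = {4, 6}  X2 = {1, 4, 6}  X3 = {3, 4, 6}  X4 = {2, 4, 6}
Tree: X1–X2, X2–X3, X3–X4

No — vertex 5 appears in no bag.

A tree decomposition must satisfy three properties: every vertex lies in some bag; for every edge, both endpoints lie together in some bag; and for every vertex, the bags containing it form a connected subtree. Here vertex 5 appears in no bag, so the decomposition is invalid.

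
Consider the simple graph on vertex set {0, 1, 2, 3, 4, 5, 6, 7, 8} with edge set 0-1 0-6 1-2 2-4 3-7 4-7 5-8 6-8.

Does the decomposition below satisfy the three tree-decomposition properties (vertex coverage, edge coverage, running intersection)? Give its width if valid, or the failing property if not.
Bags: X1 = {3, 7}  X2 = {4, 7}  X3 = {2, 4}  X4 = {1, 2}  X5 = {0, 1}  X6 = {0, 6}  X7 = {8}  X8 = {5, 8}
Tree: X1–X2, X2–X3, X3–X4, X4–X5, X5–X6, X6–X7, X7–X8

No — edge (6,8) lies in no bag.

A tree decomposition must satisfy three properties: every vertex lies in some bag; for every edge, both endpoints lie together in some bag; and for every vertex, the bags containing it form a connected subtree. Here edge (6,8) lies in no bag, so the decomposition is invalid.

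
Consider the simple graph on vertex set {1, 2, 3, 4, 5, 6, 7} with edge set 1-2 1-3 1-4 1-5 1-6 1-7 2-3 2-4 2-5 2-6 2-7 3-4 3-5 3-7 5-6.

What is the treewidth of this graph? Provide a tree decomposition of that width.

Treewidth 3.
One optimal decomposition is:
Bags: B1 = {1, 2, 3, 5}  B2 = {1, 2, 5, 6}  B3 = {1, 2, 3, 4}  B4 = {1, 2, 3, 7}
Tree: B1–B2, B1–B3, B1–B4

Each bag holds 4 vertices, so the decomposition has width 3, which upper-bounds the treewidth. For the lower bound, the 4 vertices {1, 2, 3, 4} are pairwise adjacent, and any tree decomposition puts a clique entirely inside one bag — forcing width ≥ 3. Combining the bounds, tw(G) = 3.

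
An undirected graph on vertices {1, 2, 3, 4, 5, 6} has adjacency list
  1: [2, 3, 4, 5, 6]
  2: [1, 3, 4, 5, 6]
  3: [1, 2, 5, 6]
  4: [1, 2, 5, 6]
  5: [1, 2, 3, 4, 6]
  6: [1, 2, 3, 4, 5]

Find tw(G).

A width-4 tree decomposition is:
Bags: B1 = {1, 2, 3, 5, 6}  B2 = {1, 2, 4, 5, 6}
Tree: B1–B2
Each bag holds 5 vertices, so the decomposition has width 4, which upper-bounds the treewidth. Conversely, {1, 2, 3, 5, 6} is a clique of size 5, and the vertices of any clique must share a bag in every tree decomposition; so some bag has ≥ 5 vertices and tw(G) ≥ 4. Therefore the treewidth is 4.

4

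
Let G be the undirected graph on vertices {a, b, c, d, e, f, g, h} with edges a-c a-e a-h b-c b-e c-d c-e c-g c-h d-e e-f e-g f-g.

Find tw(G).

2

A width-2 tree decomposition is:
Bags: B1 = {a, c, e}  B2 = {b, c, e}  B3 = {a, c, h}  B4 = {c, e, g}  B5 = {c, d, e}  B6 = {e, f, g}
Tree: B1–B2, B1–B3, B1–B4, B1–B5, B4–B6
The largest bag has 3 vertices, giving width 2; this decomposition certifies tw(G) ≤ 2. For the lower bound, the 3 vertices {c, d, e} are pairwise adjacent, and any tree decomposition puts a clique entirely inside one bag — forcing width ≥ 2. Therefore the treewidth is 2.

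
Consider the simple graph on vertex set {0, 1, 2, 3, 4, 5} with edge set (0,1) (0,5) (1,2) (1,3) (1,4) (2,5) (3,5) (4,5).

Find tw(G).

A width-2 tree decomposition is:
Bags: B1 = {1, 3, 5}  B2 = {1, 2, 5}  B3 = {1, 4, 5}  B4 = {0, 1, 5}
Tree: B1–B2, B2–B3, B3–B4
The largest bag has 3 vertices, giving width 2; this decomposition certifies tw(G) ≤ 2. Since 3–5–2–1–3 is a cycle in G, G is not acyclic. Forests are exactly the graphs of treewidth ≤ 1, so tw(G) ≥ 2. The upper and lower bounds meet at 2, so that is the treewidth.

2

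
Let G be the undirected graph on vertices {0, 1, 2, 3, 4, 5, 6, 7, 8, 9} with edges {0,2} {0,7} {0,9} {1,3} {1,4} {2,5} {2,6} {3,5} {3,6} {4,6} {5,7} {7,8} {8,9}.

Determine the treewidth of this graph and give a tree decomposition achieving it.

Treewidth 2.
One optimal decomposition is:
Bags: B1 = {1, 3, 4}  B2 = {3, 4, 6}  B3 = {3, 5, 6}  B4 = {2, 5, 6}  B5 = {2, 5, 7}  B6 = {0, 2, 7}  B7 = {0, 7, 8}  B8 = {0, 8, 9}
Tree: B1–B2, B2–B3, B3–B4, B4–B5, B5–B6, B6–B7, B7–B8

The largest bag has 3 vertices, giving width 2; this decomposition certifies tw(G) ≤ 2. The edges 1–4–6–3–1 form a cycle, so G is not a tree and its treewidth is at least 2. Therefore the treewidth is 2.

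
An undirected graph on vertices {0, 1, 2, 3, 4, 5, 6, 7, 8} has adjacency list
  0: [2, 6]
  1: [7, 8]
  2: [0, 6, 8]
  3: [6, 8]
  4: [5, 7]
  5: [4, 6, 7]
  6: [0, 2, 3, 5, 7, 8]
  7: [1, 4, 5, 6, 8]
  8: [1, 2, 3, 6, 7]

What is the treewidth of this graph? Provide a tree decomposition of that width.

Treewidth 2.
One optimal decomposition is:
Bags: B1 = {3, 6, 8}  B2 = {2, 6, 8}  B3 = {6, 7, 8}  B4 = {0, 2, 6}  B5 = {5, 6, 7}  B6 = {1, 7, 8}  B7 = {4, 5, 7}
Tree: B1–B2, B1–B3, B2–B4, B3–B5, B3–B6, B5–B7

The largest bag has 3 vertices, giving width 2; this decomposition certifies tw(G) ≤ 2. Conversely, {1, 7, 8} is a clique of size 3, and the vertices of any clique must share a bag in every tree decomposition; so some bag has ≥ 3 vertices and tw(G) ≥ 2. Therefore the treewidth is 2.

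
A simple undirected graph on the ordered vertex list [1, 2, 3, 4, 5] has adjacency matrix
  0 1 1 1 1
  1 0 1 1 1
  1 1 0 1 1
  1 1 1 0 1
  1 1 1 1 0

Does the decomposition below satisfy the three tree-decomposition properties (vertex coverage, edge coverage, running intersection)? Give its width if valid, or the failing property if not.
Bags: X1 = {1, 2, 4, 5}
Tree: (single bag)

A tree decomposition must satisfy three properties: every vertex lies in some bag; for every edge, both endpoints lie together in some bag; and for every vertex, the bags containing it form a connected subtree. Here vertex 3 appears in no bag, so the decomposition is invalid.

No — vertex 3 appears in no bag.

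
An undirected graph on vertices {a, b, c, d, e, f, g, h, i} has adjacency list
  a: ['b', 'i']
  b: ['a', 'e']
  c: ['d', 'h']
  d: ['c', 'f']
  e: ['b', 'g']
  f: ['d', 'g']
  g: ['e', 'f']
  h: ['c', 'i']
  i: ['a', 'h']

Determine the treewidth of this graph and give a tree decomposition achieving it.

The largest bag has 3 vertices, giving width 2; this decomposition certifies tw(G) ≤ 2. The edges d–f–g–e–b–a–i–h–c–d form a cycle, so G is not a tree and its treewidth is at least 2. Combining the bounds, tw(G) = 2.

Treewidth 2.
One such decomposition:
Bags: B1 = {d, f, g}  B2 = {d, e, g}  B3 = {b, d, e}  B4 = {a, b, d}  B5 = {a, d, i}  B6 = {d, h, i}  B7 = {c, d, h}
Tree: B1–B2, B2–B3, B3–B4, B4–B5, B5–B6, B6–B7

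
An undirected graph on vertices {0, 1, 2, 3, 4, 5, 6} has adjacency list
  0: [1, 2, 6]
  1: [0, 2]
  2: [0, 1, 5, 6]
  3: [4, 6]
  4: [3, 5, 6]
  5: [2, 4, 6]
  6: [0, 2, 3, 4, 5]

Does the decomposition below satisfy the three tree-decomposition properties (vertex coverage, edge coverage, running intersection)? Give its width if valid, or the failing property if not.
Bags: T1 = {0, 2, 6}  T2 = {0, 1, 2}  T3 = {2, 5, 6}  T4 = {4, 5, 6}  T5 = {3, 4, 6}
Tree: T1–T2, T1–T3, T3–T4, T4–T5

Yes; width 2.

Vertex coverage: the bags together contain {0, 1, 2, 3, 4, 5, 6}, the full vertex set. Edge coverage: each edge of G has both endpoints in at least one bag. Running intersection: for every vertex, the bags containing it form a connected subtree. All three properties hold, so this is a valid tree decomposition of width max|bag| − 1 = 2, and hence tw(G) ≤ 2.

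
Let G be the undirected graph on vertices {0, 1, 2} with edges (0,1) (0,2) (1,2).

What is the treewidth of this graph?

2

A width-2 tree decomposition is:
Bags: B1 = {0, 1, 2}
Tree: (single bag)
A single bag containing all 3 vertices is trivially a valid decomposition of width 2. On the other hand G contains the 3-clique {0, 1, 2}. A clique must lie in a single bag of any decomposition, so no decomposition can have width below 2. The upper and lower bounds meet at 2, so that is the treewidth.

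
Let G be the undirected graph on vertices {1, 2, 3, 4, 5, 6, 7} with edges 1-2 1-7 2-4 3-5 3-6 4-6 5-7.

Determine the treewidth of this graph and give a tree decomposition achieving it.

Treewidth 2.
One such decomposition:
Bags: B1 = {2, 4, 6}  B2 = {1, 2, 6}  B3 = {1, 6, 7}  B4 = {5, 6, 7}  B5 = {3, 5, 6}
Tree: B1–B2, B2–B3, B3–B4, B4–B5

Each bag holds 3 vertices, so the decomposition has width 2, which upper-bounds the treewidth. For the lower bound, G contains the cycle 6–4–2–1–7–5–3–6, so G is not a forest; only forests have treewidth ≤ 1, hence tw(G) ≥ 2. Hence tw(G) = 2 exactly.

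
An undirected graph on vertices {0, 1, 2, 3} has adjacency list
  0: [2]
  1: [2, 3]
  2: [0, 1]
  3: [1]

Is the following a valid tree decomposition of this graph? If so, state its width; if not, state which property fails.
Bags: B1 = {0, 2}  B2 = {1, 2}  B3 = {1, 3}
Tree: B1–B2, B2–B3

Yes; width 1.

Vertex coverage: the bags together contain {0, 1, 2, 3}, the full vertex set. Edge coverage: each edge of G has both endpoints in at least one bag. Running intersection: for every vertex, the bags containing it form a connected subtree. All three properties hold, so this is a valid tree decomposition of width max|bag| − 1 = 1, and hence tw(G) ≤ 1.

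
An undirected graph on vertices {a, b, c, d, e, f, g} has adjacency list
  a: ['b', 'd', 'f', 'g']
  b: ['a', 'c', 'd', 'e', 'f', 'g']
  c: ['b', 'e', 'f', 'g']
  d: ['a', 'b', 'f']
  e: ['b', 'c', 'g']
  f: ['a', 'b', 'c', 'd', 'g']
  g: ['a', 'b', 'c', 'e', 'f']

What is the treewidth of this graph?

3

A width-3 tree decomposition is:
Bags: B1 = {b, c, f, g}  B2 = {a, b, f, g}  B3 = {a, b, d, f}  B4 = {b, c, e, g}
Tree: B1–B2, B2–B3, B1–B4
The largest bag has 4 vertices, giving width 3; this decomposition certifies tw(G) ≤ 3. Conversely, {b, c, e, g} is a clique of size 4, and the vertices of any clique must share a bag in every tree decomposition; so some bag has ≥ 4 vertices and tw(G) ≥ 3. Therefore the treewidth is 3.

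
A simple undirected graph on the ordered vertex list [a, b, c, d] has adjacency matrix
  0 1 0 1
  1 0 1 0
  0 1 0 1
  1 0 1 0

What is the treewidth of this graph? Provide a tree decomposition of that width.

Treewidth 2.
Bags: B1 = {b, c, d}  B2 = {a, b, d}
Tree: B1–B2

Each bag holds 3 vertices, so the decomposition has width 2, which upper-bounds the treewidth. For the lower bound, G contains the cycle d–c–b–a–d, so G is not a forest; only forests have treewidth ≤ 1, hence tw(G) ≥ 2. The upper and lower bounds meet at 2, so that is the treewidth.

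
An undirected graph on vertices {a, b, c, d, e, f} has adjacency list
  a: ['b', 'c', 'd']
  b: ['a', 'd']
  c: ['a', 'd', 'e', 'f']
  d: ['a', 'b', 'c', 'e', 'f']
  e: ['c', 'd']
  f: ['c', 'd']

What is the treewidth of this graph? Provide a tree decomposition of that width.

Each bag holds 3 vertices, so the decomposition has width 2, which upper-bounds the treewidth. Conversely, {c, d, e} is a clique of size 3, and the vertices of any clique must share a bag in every tree decomposition; so some bag has ≥ 3 vertices and tw(G) ≥ 2. The upper and lower bounds meet at 2, so that is the treewidth.

Treewidth 2.
One optimal decomposition is:
Bags: B1 = {c, d, e}  B2 = {a, c, d}  B3 = {a, b, d}  B4 = {c, d, f}
Tree: B1–B2, B2–B3, B1–B4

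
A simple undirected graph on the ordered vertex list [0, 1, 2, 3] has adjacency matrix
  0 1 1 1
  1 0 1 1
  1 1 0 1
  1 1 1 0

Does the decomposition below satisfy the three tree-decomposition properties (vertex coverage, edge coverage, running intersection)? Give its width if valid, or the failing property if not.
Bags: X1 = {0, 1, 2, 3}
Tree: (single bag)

Yes; width 3.

Vertex coverage: the bags together contain {0, 1, 2, 3}, the full vertex set. Edge coverage: each edge of G has both endpoints in at least one bag. Running intersection: for every vertex, the bags containing it form a connected subtree. All three properties hold, so this is a valid tree decomposition of width max|bag| − 1 = 3, and hence tw(G) ≤ 3.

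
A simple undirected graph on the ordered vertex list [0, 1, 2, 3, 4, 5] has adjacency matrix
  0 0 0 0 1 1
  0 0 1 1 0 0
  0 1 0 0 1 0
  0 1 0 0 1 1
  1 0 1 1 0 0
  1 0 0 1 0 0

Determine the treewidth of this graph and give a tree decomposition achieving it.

The largest bag has 3 vertices, giving width 2; this decomposition certifies tw(G) ≤ 2. The edges 1–2–4–3–1 form a cycle, so G is not a tree and its treewidth is at least 2. The upper and lower bounds meet at 2, so that is the treewidth.

Treewidth 2.
One such decomposition:
Bags: B1 = {1, 2, 3}  B2 = {2, 3, 4}  B3 = {3, 4, 5}  B4 = {0, 4, 5}
Tree: B1–B2, B2–B3, B3–B4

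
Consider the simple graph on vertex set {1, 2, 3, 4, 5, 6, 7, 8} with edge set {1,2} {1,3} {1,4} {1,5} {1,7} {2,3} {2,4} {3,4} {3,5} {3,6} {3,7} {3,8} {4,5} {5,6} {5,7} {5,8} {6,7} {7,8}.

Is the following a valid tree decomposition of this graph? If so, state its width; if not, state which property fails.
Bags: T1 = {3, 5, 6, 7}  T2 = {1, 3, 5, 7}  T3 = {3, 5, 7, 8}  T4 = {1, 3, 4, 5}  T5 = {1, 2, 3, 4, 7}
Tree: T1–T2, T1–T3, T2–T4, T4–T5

A tree decomposition must satisfy three properties: every vertex lies in some bag; for every edge, both endpoints lie together in some bag; and for every vertex, the bags containing it form a connected subtree. Here bags containing vertex 7 are not connected in the tree, so the decomposition is invalid.

No — bags containing vertex 7 are not connected in the tree.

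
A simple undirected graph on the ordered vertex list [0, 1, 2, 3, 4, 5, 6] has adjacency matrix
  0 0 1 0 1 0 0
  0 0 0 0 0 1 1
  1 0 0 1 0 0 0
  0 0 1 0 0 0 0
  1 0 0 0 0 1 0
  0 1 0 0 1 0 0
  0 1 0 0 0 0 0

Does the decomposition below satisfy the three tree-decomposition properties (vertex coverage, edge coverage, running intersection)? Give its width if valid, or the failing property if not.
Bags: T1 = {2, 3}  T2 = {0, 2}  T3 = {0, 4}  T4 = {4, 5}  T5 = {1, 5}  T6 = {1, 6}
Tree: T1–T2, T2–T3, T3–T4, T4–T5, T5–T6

Every vertex of G appears in some bag (union = {0, 1, 2, 3, 4, 5, 6}); every edge is covered by a bag; and for each vertex v the set of bags containing v is connected in the bag tree. The decomposition is therefore valid. The largest bag has 2 vertices, so the width is 1.

Yes; width 1.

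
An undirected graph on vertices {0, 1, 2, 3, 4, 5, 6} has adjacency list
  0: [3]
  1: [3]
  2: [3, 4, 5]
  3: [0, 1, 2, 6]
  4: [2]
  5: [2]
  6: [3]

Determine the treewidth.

A width-1 tree decomposition is:
Bags: B1 = {2, 3}  B2 = {1, 3}  B3 = {2, 5}  B4 = {2, 4}  B5 = {3, 6}  B6 = {0, 3}
Tree: B1–B2, B1–B3, B1–B4, B2–B5, B2–B6
The largest bag has 2 vertices, giving width 1; this decomposition certifies tw(G) ≤ 1. G has an edge, so its treewidth is at least 1. Therefore the treewidth is 1.

1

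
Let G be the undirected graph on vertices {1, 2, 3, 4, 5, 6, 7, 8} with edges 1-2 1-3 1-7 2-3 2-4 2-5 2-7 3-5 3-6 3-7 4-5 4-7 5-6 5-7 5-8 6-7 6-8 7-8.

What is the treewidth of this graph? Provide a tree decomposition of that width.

Each bag holds 4 vertices, so the decomposition has width 3, which upper-bounds the treewidth. On the other hand G contains the 4-clique {1, 2, 3, 7}. A clique must lie in a single bag of any decomposition, so no decomposition can have width below 3. Hence tw(G) = 3 exactly.

Treewidth 3.
Bags: B1 = {2, 3, 5, 7}  B2 = {3, 5, 6, 7}  B3 = {5, 6, 7, 8}  B4 = {1, 2, 3, 7}  B5 = {2, 4, 5, 7}
Tree: B1–B2, B2–B3, B1–B4, B1–B5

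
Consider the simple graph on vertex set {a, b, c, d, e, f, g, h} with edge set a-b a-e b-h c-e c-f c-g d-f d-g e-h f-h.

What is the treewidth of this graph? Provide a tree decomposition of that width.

Treewidth 2.
One optimal decomposition is:
Bags: B1 = {a, b, e}  B2 = {b, e, h}  B3 = {c, e, h}  B4 = {c, f, h}  B5 = {c, f, g}  B6 = {d, f, g}
Tree: B1–B2, B2–B3, B3–B4, B4–B5, B5–B6

Every bag has size at most 3, so the width is 3 − 1 = 2 and tw(G) ≤ 2. Since a–b–h–e–a is a cycle in G, G is not acyclic. Forests are exactly the graphs of treewidth ≤ 1, so tw(G) ≥ 2. Hence tw(G) = 2 exactly.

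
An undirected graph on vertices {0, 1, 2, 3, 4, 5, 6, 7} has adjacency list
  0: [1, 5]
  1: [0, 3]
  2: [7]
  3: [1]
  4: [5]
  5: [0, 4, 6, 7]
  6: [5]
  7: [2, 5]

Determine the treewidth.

1

A width-1 tree decomposition is:
Bags: B1 = {5, 7}  B2 = {0, 5}  B3 = {5, 6}  B4 = {4, 5}  B5 = {0, 1}  B6 = {1, 3}  B7 = {2, 7}
Tree: B1–B2, B1–B3, B3–B4, B2–B5, B5–B6, B1–B7
Every bag has size at most 2, so the width is 2 − 1 = 1 and tw(G) ≤ 1. Since G has at least one edge (e.g. 5–7), it is not an edgeless graph, so tw(G) ≥ 1. Combining the bounds, tw(G) = 1.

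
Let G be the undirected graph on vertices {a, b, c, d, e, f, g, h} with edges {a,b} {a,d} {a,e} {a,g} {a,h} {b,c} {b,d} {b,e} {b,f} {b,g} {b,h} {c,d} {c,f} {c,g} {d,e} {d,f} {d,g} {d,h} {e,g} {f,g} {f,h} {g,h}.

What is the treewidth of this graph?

A width-4 tree decomposition is:
Bags: B1 = {a, b, d, g, h}  B2 = {a, b, d, e, g}  B3 = {b, d, f, g, h}  B4 = {b, c, d, f, g}
Tree: B1–B2, B1–B3, B3–B4
Every bag has size at most 5, so the width is 5 − 1 = 4 and tw(G) ≤ 4. On the other hand G contains the 5-clique {a, b, d, e, g}. A clique must lie in a single bag of any decomposition, so no decomposition can have width below 4. Therefore the treewidth is 4.

4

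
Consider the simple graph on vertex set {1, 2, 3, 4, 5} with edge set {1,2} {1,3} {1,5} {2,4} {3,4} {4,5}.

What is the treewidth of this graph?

2

A width-2 tree decomposition is:
Bags: B1 = {1, 4, 5}  B2 = {1, 3, 4}  B3 = {1, 2, 4}
Tree: B1–B2, B2–B3
Every bag has size at most 3, so the width is 3 − 1 = 2 and tw(G) ≤ 2. For the lower bound, G contains the cycle 4–5–1–3–4, so G is not a forest; only forests have treewidth ≤ 1, hence tw(G) ≥ 2. Hence tw(G) = 2 exactly.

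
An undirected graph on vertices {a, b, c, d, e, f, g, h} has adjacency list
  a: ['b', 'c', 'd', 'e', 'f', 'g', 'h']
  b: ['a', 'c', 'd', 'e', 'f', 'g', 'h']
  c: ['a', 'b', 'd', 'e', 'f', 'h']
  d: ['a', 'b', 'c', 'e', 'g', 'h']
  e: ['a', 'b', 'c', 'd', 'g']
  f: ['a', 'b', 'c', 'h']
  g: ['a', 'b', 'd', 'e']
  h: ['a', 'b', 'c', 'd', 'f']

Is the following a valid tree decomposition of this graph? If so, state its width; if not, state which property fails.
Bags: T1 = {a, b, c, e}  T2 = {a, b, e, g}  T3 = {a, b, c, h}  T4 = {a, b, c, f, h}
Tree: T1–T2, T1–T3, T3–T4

A tree decomposition must satisfy three properties: every vertex lies in some bag; for every edge, both endpoints lie together in some bag; and for every vertex, the bags containing it form a connected subtree. Here vertex d appears in no bag, so the decomposition is invalid.

No — vertex d appears in no bag.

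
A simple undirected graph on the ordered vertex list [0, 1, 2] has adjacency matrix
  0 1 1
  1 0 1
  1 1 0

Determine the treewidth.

2

A width-2 tree decomposition is:
Bags: B1 = {0, 1, 2}
Tree: (single bag)
A single bag containing all 3 vertices is trivially a valid decomposition of width 2. On the other hand G contains the 3-clique {0, 1, 2}. A clique must lie in a single bag of any decomposition, so no decomposition can have width below 2. Therefore the treewidth is 2.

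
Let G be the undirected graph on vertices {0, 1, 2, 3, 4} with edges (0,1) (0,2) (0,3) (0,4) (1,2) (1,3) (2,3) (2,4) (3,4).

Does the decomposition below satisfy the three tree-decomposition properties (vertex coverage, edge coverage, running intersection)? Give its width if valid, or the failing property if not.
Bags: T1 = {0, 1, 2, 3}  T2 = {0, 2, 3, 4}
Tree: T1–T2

Yes; width 3.

Every vertex of G appears in some bag (union = {0, 1, 2, 3, 4}); every edge is covered by a bag; and for each vertex v the set of bags containing v is connected in the bag tree. The decomposition is therefore valid. The largest bag has 4 vertices, so the width is 3.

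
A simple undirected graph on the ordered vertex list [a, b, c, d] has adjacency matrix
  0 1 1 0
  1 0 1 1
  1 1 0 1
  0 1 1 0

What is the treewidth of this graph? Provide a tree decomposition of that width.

Treewidth 2.
Bags: B1 = {b, c, d}  B2 = {a, b, c}
Tree: B1–B2

Each bag holds 3 vertices, so the decomposition has width 2, which upper-bounds the treewidth. On the other hand G contains the 3-clique {b, c, d}. A clique must lie in a single bag of any decomposition, so no decomposition can have width below 2. Combining the bounds, tw(G) = 2.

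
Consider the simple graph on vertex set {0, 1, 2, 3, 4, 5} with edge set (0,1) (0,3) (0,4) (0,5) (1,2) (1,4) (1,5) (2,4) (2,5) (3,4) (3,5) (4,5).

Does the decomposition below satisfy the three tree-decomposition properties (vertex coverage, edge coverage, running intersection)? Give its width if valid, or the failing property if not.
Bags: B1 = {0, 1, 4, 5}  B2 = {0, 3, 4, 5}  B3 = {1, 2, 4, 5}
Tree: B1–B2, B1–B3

Every vertex of G appears in some bag (union = {0, 1, 2, 3, 4, 5}); every edge is covered by a bag; and for each vertex v the set of bags containing v is connected in the bag tree. The decomposition is therefore valid. The largest bag has 4 vertices, so the width is 3.

Yes; width 3.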